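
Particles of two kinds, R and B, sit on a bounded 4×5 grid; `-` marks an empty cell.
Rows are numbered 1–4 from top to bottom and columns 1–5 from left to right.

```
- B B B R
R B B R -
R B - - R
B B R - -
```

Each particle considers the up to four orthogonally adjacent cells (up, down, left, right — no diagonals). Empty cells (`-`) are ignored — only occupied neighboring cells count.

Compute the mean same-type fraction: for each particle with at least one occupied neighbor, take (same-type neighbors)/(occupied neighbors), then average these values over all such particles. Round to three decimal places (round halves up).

(1,2)B 2/2
(1,3)B 3/3
(1,4)B 1/3
(1,5)R 0/1
(2,1)R 1/2
(2,2)B 3/4
(2,3)B 2/3
(2,4)R 0/2
(3,1)R 1/3
(3,2)B 2/3
(3,5)R — no occupied neighbors
(4,1)B 1/2
(4,2)B 2/3
(4,3)R 0/1
Sum over 13 particles: 2/2 + 3/3 + 1/3 + 0/1 + 1/2 + 3/4 + 2/3 + 0/2 + 1/3 + 2/3 + 1/2 + 2/3 + 0/1 = 77/12; mean = 77/12 ÷ 13 = 77/156 = 0.493589… → 0.494.

0.494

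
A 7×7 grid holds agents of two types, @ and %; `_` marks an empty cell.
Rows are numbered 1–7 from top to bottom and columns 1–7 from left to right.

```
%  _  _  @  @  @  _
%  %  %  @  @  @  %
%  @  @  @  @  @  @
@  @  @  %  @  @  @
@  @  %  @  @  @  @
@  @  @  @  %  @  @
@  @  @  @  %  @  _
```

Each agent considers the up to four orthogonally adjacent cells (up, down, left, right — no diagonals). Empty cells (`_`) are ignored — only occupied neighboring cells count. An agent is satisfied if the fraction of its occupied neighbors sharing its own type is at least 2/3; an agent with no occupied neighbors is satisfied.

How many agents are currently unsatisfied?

Row 1: (1,1)% 1/1 satisfied · (1,4)@ 2/2 satisfied · (1,5)@ 3/3 satisfied · (1,6)@ 2/2 satisfied
Row 2: (2,1)% 3/3 satisfied · (2,2)% 2/3 satisfied · (2,3)% 1/3 not · (2,4)@ 3/4 satisfied · (2,5)@ 4/4 satisfied · (2,6)@ 3/4 satisfied · (2,7)% 0/2 not
Row 3: (3,1)% 1/3 not · (3,2)@ 2/4 not · (3,3)@ 3/4 satisfied · (3,4)@ 3/4 satisfied · (3,5)@ 4/4 satisfied · (3,6)@ 4/4 satisfied · (3,7)@ 2/3 satisfied
Row 4: (4,1)@ 2/3 satisfied · (4,2)@ 4/4 satisfied · (4,3)@ 2/4 not · (4,4)% 0/4 not · (4,5)@ 3/4 satisfied · (4,6)@ 4/4 satisfied · (4,7)@ 3/3 satisfied
Row 5: (5,1)@ 3/3 satisfied · (5,2)@ 3/4 satisfied · (5,3)% 0/4 not · (5,4)@ 2/4 not · (5,5)@ 3/4 satisfied · (5,6)@ 4/4 satisfied · (5,7)@ 3/3 satisfied
Row 6: (6,1)@ 3/3 satisfied · (6,2)@ 4/4 satisfied · (6,3)@ 3/4 satisfied · (6,4)@ 3/4 satisfied · (6,5)% 1/4 not · (6,6)@ 3/4 satisfied · (6,7)@ 2/2 satisfied
Row 7: (7,1)@ 2/2 satisfied · (7,2)@ 3/3 satisfied · (7,3)@ 3/3 satisfied · (7,4)@ 2/3 satisfied · (7,5)% 1/3 not · (7,6)@ 1/2 not
Unsatisfied: (2,3), (2,7), (3,1), (3,2), (4,3), (4,4), (5,3), (5,4), (6,5), (7,5), (7,6) — 11 in total.

11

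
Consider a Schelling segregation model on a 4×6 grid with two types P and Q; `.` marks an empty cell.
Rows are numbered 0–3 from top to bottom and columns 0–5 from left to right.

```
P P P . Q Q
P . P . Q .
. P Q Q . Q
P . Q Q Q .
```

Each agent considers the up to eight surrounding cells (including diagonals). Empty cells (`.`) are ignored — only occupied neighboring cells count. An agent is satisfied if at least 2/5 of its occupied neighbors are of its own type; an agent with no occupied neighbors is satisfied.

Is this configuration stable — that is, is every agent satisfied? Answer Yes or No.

Yes

Row 0: (0,0)P 2/2 satisfied · (0,1)P 4/4 satisfied · (0,2)P 2/2 satisfied · (0,4)Q 2/2 satisfied · (0,5)Q 2/2 satisfied
Row 1: (1,0)P 3/3 satisfied · (1,2)P 3/5 satisfied · (1,4)Q 4/4 satisfied
Row 2: (2,1)P 3/5 satisfied · (2,2)Q 3/5 satisfied · (2,3)Q 5/6 satisfied · (2,5)Q 2/2 satisfied
Row 3: (3,0)P 1/1 satisfied · (3,2)Q 3/4 satisfied · (3,3)Q 4/4 satisfied · (3,4)Q 3/3 satisfied
All meet the threshold, so the configuration is stable.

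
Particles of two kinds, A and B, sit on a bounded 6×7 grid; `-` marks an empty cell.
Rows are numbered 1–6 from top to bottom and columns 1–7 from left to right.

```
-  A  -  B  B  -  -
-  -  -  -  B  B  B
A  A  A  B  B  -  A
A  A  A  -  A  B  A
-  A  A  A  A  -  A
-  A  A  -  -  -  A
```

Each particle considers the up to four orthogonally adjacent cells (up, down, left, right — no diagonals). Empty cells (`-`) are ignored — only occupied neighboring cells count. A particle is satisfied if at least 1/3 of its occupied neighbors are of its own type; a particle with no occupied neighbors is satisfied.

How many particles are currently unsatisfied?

(1,2)A 0/0 satisfied
(1,4)B 1/1 satisfied
(1,5)B 2/2 satisfied
(2,5)B 3/3 satisfied
(2,6)B 2/2 satisfied
(2,7)B 1/2 satisfied
(3,1)A 2/2 satisfied
(3,2)A 3/3 satisfied
(3,3)A 2/3 satisfied
(3,4)B 1/2 satisfied
(3,5)B 2/3 satisfied
(3,7)A 1/2 satisfied
(4,1)A 2/2 satisfied
(4,2)A 4/4 satisfied
(4,3)A 3/3 satisfied
(4,5)A 1/3 satisfied
(4,6)B 0/2 not
(4,7)A 2/3 satisfied
(5,2)A 3/3 satisfied
(5,3)A 4/4 satisfied
(5,4)A 2/2 satisfied
(5,5)A 2/2 satisfied
(5,7)A 2/2 satisfied
(6,2)A 2/2 satisfied
(6,3)A 2/2 satisfied
(6,7)A 1/1 satisfied
Unsatisfied: (4,6) — 1 in total.

1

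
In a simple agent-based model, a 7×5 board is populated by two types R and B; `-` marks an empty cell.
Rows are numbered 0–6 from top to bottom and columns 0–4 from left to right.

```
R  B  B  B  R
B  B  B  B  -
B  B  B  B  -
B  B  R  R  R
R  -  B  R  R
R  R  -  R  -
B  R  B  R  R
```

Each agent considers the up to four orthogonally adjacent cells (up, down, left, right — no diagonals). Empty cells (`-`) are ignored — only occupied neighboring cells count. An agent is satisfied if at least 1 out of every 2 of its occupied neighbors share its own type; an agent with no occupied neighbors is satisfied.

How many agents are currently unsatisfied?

7

Row 0: (0,0)R 0/2 ✗ · (0,1)B 2/3 ✓ · (0,2)B 3/3 ✓ · (0,3)B 2/3 ✓ · (0,4)R 0/1 ✗
Row 1: (1,0)B 2/3 ✓ · (1,1)B 4/4 ✓ · (1,2)B 4/4 ✓ · (1,3)B 3/3 ✓
Row 2: (2,0)B 3/3 ✓ · (2,1)B 4/4 ✓ · (2,2)B 3/4 ✓ · (2,3)B 2/3 ✓
Row 3: (3,0)B 2/3 ✓ · (3,1)B 2/3 ✓ · (3,2)R 1/4 ✗ · (3,3)R 3/4 ✓ · (3,4)R 2/2 ✓
Row 4: (4,0)R 1/2 ✓ · (4,2)B 0/2 ✗ · (4,3)R 3/4 ✓ · (4,4)R 2/2 ✓
Row 5: (5,0)R 2/3 ✓ · (5,1)R 2/2 ✓ · (5,3)R 2/2 ✓
Row 6: (6,0)B 0/2 ✗ · (6,1)R 1/3 ✗ · (6,2)B 0/2 ✗ · (6,3)R 2/3 ✓ · (6,4)R 1/1 ✓
Unsatisfied: (0,0), (0,4), (3,2), (4,2), (6,0), (6,1), (6,2) — 7 in total.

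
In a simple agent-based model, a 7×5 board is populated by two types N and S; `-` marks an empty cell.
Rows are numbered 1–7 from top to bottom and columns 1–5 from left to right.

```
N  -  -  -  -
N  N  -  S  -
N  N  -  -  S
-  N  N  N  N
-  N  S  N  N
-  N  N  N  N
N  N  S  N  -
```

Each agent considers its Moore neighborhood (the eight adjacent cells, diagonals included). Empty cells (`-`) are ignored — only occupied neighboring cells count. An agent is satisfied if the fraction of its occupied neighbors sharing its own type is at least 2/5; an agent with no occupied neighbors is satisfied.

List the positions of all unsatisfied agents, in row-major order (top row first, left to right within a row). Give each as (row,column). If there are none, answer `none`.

(3,5), (5,3), (7,3)

Row 1: (1,1)N 2/2 ok
Row 2: (2,1)N 4/4 ok · (2,2)N 4/4 ok · (2,4)S 1/1 ok
Row 3: (3,1)N 4/4 ok · (3,2)N 5/5 ok · (3,5)S 1/3 unhappy
Row 4: (4,2)N 4/5 ok · (4,3)N 5/6 ok · (4,4)N 4/6 ok · (4,5)N 3/4 ok
Row 5: (5,2)N 4/5 ok · (5,3)S 0/8 unhappy · (5,4)N 7/8 ok · (5,5)N 5/5 ok
Row 6: (6,2)N 4/6 ok · (6,3)N 6/8 ok · (6,4)N 5/7 ok · (6,5)N 4/4 ok
Row 7: (7,1)N 2/2 ok · (7,2)N 3/4 ok · (7,3)S 0/5 unhappy · (7,4)N 3/4 ok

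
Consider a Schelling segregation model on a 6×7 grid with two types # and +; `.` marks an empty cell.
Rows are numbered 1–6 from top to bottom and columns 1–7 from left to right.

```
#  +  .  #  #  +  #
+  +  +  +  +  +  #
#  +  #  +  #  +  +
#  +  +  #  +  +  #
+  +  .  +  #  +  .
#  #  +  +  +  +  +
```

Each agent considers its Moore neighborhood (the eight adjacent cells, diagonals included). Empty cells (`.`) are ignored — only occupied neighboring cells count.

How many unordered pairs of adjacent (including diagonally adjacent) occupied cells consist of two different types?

Scan each occupied cell's neighbors to the right and below (and the two forward diagonals) so each pair is counted once.
Row 1: #(1,1)–+(1,2)≠ #(1,1)–+(2,1)≠ #(1,1)–+(2,2)≠ +(1,2)–+(2,2)= +(1,2)–+(2,3)= +(1,2)–+(2,1)= #(1,4)–#(1,5)= #(1,4)–+(2,4)≠ #(1,4)–+(2,5)≠ #(1,4)–+(2,3)≠ #(1,5)–+(1,6)≠ #(1,5)–+(2,5)≠ #(1,5)–+(2,6)≠ #(1,5)–+(2,4)≠ +(1,6)–#(1,7)≠ +(1,6)–+(2,6)= +(1,6)–#(2,7)≠ +(1,6)–+(2,5)= #(1,7)–#(2,7)= #(1,7)–+(2,6)≠  → 13/20 unlike.
Row 2: +(2,1)–+(2,2)= +(2,1)–#(3,1)≠ +(2,1)–+(3,2)= +(2,2)–+(2,3)= +(2,2)–+(3,2)= +(2,2)–#(3,3)≠ +(2,2)–#(3,1)≠ +(2,3)–+(2,4)= +(2,3)–#(3,3)≠ +(2,3)–+(3,4)= +(2,3)–+(3,2)= +(2,4)–+(2,5)= +(2,4)–+(3,4)= +(2,4)–#(3,5)≠ +(2,4)–#(3,3)≠ +(2,5)–+(2,6)= +(2,5)–#(3,5)≠ +(2,5)–+(3,6)= +(2,5)–+(3,4)= +(2,6)–#(2,7)≠ +(2,6)–+(3,6)= +(2,6)–+(3,7)= +(2,6)–#(3,5)≠ #(2,7)–+(3,7)≠ #(2,7)–+(3,6)≠  → 11/25 unlike.
Row 3: #(3,1)–+(3,2)≠ #(3,1)–#(4,1)= #(3,1)–+(4,2)≠ +(3,2)–#(3,3)≠ +(3,2)–+(4,2)= +(3,2)–+(4,3)= +(3,2)–#(4,1)≠ #(3,3)–+(3,4)≠ #(3,3)–+(4,3)≠ #(3,3)–#(4,4)= #(3,3)–+(4,2)≠ +(3,4)–#(3,5)≠ +(3,4)–#(4,4)≠ +(3,4)–+(4,5)= +(3,4)–+(4,3)= #(3,5)–+(3,6)≠ #(3,5)–+(4,5)≠ #(3,5)–+(4,6)≠ #(3,5)–#(4,4)= +(3,6)–+(3,7)= +(3,6)–+(4,6)= +(3,6)–#(4,7)≠ +(3,6)–+(4,5)= +(3,7)–#(4,7)≠ +(3,7)–+(4,6)=  → 14/25 unlike.
Row 4: #(4,1)–+(4,2)≠ #(4,1)–+(5,1)≠ #(4,1)–+(5,2)≠ +(4,2)–+(4,3)= +(4,2)–+(5,2)= +(4,2)–+(5,1)= +(4,3)–#(4,4)≠ +(4,3)–+(5,4)= +(4,3)–+(5,2)= #(4,4)–+(4,5)≠ #(4,4)–+(5,4)≠ #(4,4)–#(5,5)= +(4,5)–+(4,6)= +(4,5)–#(5,5)≠ +(4,5)–+(5,6)= +(4,5)–+(5,4)= +(4,6)–#(4,7)≠ +(4,6)–+(5,6)= +(4,6)–#(5,5)≠ #(4,7)–+(5,6)≠  → 10/20 unlike.
Row 5: +(5,1)–+(5,2)= +(5,1)–#(6,1)≠ +(5,1)–#(6,2)≠ +(5,2)–#(6,2)≠ +(5,2)–+(6,3)= +(5,2)–#(6,1)≠ +(5,4)–#(5,5)≠ +(5,4)–+(6,4)= +(5,4)–+(6,5)= +(5,4)–+(6,3)= #(5,5)–+(5,6)≠ #(5,5)–+(6,5)≠ #(5,5)–+(6,6)≠ #(5,5)–+(6,4)≠ +(5,6)–+(6,6)= +(5,6)–+(6,7)= +(5,6)–+(6,5)=  → 9/17 unlike.
Row 6: #(6,1)–#(6,2)= #(6,2)–+(6,3)≠ +(6,3)–+(6,4)= +(6,4)–+(6,5)= +(6,5)–+(6,6)= +(6,6)–+(6,7)=  → 1/6 unlike.
Total adjacent occupied pairs: 113; unlike-type pairs: 58.

58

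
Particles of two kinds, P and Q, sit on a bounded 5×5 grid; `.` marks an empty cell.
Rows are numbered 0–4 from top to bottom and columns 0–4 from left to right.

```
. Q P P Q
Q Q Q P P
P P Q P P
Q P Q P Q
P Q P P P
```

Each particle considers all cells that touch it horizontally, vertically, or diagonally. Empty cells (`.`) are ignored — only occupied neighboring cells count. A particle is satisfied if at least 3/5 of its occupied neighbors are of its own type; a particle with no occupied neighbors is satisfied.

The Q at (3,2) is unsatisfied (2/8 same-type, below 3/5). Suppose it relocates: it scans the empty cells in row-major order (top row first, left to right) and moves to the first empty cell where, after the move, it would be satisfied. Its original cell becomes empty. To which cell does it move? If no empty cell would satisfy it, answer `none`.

(0,0)

Vacating (3,2). Empty cells in order:
  (0,0): 3/3 same-type → satisfied — stop here.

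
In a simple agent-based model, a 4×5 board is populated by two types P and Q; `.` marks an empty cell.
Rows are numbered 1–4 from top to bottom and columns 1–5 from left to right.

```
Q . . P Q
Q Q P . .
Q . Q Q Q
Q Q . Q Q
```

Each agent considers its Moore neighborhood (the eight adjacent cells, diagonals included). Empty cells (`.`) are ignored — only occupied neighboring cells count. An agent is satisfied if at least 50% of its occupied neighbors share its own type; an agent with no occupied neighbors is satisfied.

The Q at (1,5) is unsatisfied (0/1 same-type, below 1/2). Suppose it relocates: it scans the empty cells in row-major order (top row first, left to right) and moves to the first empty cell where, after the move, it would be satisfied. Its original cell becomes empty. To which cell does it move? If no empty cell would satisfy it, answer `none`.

(1,2)

Vacating (1,5). Empty cells in order:
  (1,2): 3/4 same-type → satisfied — stop here.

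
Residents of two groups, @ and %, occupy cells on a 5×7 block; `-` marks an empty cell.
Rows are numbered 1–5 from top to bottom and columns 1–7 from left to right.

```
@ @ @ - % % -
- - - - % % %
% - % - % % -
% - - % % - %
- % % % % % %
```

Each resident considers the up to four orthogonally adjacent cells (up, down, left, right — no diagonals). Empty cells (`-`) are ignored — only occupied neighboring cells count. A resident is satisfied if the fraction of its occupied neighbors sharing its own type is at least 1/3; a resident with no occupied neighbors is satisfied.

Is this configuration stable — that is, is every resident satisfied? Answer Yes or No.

(1,1)@ 1/1 satisfied
(1,2)@ 2/2 satisfied
(1,3)@ 1/1 satisfied
(1,5)% 2/2 satisfied
(1,6)% 2/2 satisfied
(2,5)% 3/3 satisfied
(2,6)% 4/4 satisfied
(2,7)% 1/1 satisfied
(3,1)% 1/1 satisfied
(3,3)% 0/0 satisfied
(3,5)% 3/3 satisfied
(3,6)% 2/2 satisfied
(4,1)% 1/1 satisfied
(4,4)% 2/2 satisfied
(4,5)% 3/3 satisfied
(4,7)% 1/1 satisfied
(5,2)% 1/1 satisfied
(5,3)% 2/2 satisfied
(5,4)% 3/3 satisfied
(5,5)% 3/3 satisfied
(5,6)% 2/2 satisfied
(5,7)% 2/2 satisfied
All meet the threshold, so the configuration is stable.

Yes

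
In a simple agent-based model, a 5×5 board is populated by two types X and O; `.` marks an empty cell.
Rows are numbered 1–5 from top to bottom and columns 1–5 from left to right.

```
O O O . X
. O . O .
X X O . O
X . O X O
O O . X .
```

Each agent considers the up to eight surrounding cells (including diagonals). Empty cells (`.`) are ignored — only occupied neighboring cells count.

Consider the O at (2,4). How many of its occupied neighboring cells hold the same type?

Occupied neighbors of (2,4): (1,3)=O, (1,5)=X, (3,3)=O, (3,5)=O.
Same type (O): 3 of 4.

3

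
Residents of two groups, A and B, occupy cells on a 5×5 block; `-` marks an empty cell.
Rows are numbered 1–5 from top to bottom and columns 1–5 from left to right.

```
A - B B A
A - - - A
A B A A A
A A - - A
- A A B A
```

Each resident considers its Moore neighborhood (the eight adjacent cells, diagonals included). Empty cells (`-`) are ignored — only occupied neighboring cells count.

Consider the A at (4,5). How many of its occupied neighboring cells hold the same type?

Occupied neighbors of (4,5): (3,4)=A, (3,5)=A, (5,4)=B, (5,5)=A.
Same type (A): 3 of 4.

3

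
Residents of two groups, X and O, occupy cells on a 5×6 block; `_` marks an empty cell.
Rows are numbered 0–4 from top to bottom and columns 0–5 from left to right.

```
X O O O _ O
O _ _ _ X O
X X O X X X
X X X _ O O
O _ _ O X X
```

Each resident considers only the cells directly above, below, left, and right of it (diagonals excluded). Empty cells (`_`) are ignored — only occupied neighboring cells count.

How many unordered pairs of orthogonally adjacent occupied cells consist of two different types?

Scan each occupied cell's neighbors to the right and below so each pair is counted once.
Row 0: X(0,0)–O(0,1)≠ X(0,0)–O(1,0)≠ O(0,1)–O(0,2)= O(0,2)–O(0,3)= O(0,5)–O(1,5)=  → 2/5 unlike.
Row 1: O(1,0)–X(2,0)≠ X(1,4)–O(1,5)≠ X(1,4)–X(2,4)= O(1,5)–X(2,5)≠  → 3/4 unlike.
Row 2: X(2,0)–X(2,1)= X(2,0)–X(3,0)= X(2,1)–O(2,2)≠ X(2,1)–X(3,1)= O(2,2)–X(2,3)≠ O(2,2)–X(3,2)≠ X(2,3)–X(2,4)= X(2,4)–X(2,5)= X(2,4)–O(3,4)≠ X(2,5)–O(3,5)≠  → 5/10 unlike.
Row 3: X(3,0)–X(3,1)= X(3,0)–O(4,0)≠ X(3,1)–X(3,2)= O(3,4)–O(3,5)= O(3,4)–X(4,4)≠ O(3,5)–X(4,5)≠  → 3/6 unlike.
Row 4: O(4,3)–X(4,4)≠ X(4,4)–X(4,5)=  → 1/2 unlike.
Total adjacent occupied pairs: 27; unlike-type pairs: 14.

14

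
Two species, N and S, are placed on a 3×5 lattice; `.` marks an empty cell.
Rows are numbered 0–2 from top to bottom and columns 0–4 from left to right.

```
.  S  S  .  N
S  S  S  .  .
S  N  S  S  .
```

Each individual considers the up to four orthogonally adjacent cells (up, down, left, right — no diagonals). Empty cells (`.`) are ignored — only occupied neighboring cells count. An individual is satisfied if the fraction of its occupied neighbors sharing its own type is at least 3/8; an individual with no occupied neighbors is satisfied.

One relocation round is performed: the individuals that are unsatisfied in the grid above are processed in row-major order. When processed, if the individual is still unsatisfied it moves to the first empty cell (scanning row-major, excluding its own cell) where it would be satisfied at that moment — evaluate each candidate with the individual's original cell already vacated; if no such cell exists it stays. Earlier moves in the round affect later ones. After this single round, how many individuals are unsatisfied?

Initially unsatisfied (in order): (2,1).
  (2,1) → (0,3).
Resulting grid:
. S S N N
S S S . .
S . S S .
All satisfied now.

0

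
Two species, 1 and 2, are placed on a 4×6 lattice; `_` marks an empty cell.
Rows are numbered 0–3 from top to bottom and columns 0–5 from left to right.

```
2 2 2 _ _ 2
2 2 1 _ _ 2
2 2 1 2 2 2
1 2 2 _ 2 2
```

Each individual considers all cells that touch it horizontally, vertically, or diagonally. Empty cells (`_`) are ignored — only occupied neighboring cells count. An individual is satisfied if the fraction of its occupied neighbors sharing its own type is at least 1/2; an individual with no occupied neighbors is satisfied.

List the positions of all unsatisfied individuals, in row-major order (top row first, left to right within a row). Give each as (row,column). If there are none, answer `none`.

(1,2), (2,2), (3,0)

(0,0)2 3/3 satisfied
(0,1)2 4/5 satisfied
(0,2)2 2/3 satisfied
(0,5)2 1/1 satisfied
(1,0)2 5/5 satisfied
(1,1)2 6/8 satisfied
(1,2)1 1/6 not
(1,5)2 3/3 satisfied
(2,0)2 4/5 satisfied
(2,1)2 5/8 satisfied
(2,2)1 1/6 not
(2,3)2 3/5 satisfied
(2,4)2 5/5 satisfied
(2,5)2 4/4 satisfied
(3,0)1 0/3 not
(3,1)2 3/5 satisfied
(3,2)2 3/4 satisfied
(3,4)2 4/4 satisfied
(3,5)2 3/3 satisfied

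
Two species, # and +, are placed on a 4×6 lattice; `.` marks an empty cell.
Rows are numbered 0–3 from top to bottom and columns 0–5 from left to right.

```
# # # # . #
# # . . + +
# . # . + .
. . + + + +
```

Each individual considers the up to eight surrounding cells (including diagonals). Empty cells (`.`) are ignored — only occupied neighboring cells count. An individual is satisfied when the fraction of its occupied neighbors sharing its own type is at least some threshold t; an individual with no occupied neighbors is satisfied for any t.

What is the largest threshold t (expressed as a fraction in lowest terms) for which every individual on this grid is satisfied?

0/1

(0,0)# 3/3
(0,1)# 4/4
(0,2)# 3/3
(0,3)# 1/2
(0,5)# 0/2
(1,0)# 4/4
(1,1)# 6/6
(1,4)+ 2/4
(1,5)+ 2/3
(2,0)# 2/2
(2,2)# 1/3
(2,4)+ 5/5
(3,2)+ 1/2
(3,3)+ 3/4
(3,4)+ 3/3
(3,5)+ 2/2
The smallest same-type fraction is 0/2 at (0,5), which reduces to 0/1. Any threshold above that leaves this individual unsatisfied.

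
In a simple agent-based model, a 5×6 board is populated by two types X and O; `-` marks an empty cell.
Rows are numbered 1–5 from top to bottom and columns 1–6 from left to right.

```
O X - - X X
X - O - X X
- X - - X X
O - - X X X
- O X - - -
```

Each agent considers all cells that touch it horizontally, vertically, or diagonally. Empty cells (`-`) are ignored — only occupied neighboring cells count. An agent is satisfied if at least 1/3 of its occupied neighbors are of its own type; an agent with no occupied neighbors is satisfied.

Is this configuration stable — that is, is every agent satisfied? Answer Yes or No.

No

(1,1)O 0/2 unhappy
(1,2)X 1/3 ok
(1,5)X 3/3 ok
(1,6)X 3/3 ok
(2,1)X 2/3 ok
(2,3)O 0/2 unhappy
(2,5)X 5/5 ok
(2,6)X 5/5 ok
(3,2)X 1/3 ok
(3,5)X 6/6 ok
(3,6)X 5/5 ok
(4,1)O 1/2 ok
(4,4)X 3/3 ok
(4,5)X 4/4 ok
(4,6)X 3/3 ok
(5,2)O 1/2 ok
(5,3)X 1/2 ok
For instance (1,1) has only 0/2 same-type neighbors, below 1/3.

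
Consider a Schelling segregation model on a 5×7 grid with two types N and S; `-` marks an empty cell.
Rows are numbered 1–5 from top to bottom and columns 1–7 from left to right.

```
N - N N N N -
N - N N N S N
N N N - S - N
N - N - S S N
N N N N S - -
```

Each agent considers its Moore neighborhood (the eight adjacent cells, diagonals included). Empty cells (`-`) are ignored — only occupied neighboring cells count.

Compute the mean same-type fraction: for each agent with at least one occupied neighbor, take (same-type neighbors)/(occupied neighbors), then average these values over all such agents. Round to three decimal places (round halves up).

Row 1: (1,1)N 1/1 · (1,3)N 3/3 · (1,4)N 5/5 · (1,5)N 4/5 · (1,6)N 3/4
Row 2: (2,1)N 3/3 · (2,3)N 5/5 · (2,4)N 6/7 · (2,5)N 4/6 · (2,6)S 1/6 · (2,7)N 2/3
Row 3: (3,1)N 3/3 · (3,2)N 6/6 · (3,3)N 4/4 · (3,5)S 3/5 · (3,7)N 2/4
Row 4: (4,1)N 4/4 · (4,3)N 5/5 · (4,5)S 3/4 · (4,6)S 3/5 · (4,7)N 1/2
Row 5: (5,1)N 2/2 · (5,2)N 4/4 · (5,3)N 3/3 · (5,4)N 2/4 · (5,5)S 2/3
Sum over 26 agents: 1/1 + 3/3 + 5/5 + 4/5 + 3/4 + 3/3 + 5/5 + 6/7 + 4/6 + 1/6 + 2/3 + 3/3 + 6/6 + 4/4 + 3/5 + 2/4 + 4/4 + 5/5 + 3/4 + 3/5 + 1/2 + 2/2 + 4/4 + 3/3 + 2/4 + 2/3 = 883/42; mean = 883/42 ÷ 26 = 883/1092 = 0.808608… → 0.809.

0.809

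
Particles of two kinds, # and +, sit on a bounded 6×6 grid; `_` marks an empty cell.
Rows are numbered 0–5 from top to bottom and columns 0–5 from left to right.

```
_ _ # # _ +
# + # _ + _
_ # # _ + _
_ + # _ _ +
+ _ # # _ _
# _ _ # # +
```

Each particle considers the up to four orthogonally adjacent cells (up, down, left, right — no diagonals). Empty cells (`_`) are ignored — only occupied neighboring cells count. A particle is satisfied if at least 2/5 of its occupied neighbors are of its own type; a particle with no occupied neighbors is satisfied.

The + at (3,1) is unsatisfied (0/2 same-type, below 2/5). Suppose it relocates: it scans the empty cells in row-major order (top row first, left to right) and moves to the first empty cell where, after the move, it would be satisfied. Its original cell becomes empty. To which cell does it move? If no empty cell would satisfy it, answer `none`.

(0,1)

Vacating (3,1). Empty cells in order:
  (0,0): 0/1 same-type → still unsatisfied.
  (0,1): 1/2 same-type → satisfied — stop here.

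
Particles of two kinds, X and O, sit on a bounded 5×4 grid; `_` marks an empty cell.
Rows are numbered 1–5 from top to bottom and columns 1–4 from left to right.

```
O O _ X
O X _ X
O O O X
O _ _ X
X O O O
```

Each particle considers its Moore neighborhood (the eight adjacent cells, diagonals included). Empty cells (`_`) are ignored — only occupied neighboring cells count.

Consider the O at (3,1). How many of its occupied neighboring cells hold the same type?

Occupied neighbors of (3,1): (2,1)=O, (2,2)=X, (3,2)=O, (4,1)=O.
Same type (O): 3 of 4.

3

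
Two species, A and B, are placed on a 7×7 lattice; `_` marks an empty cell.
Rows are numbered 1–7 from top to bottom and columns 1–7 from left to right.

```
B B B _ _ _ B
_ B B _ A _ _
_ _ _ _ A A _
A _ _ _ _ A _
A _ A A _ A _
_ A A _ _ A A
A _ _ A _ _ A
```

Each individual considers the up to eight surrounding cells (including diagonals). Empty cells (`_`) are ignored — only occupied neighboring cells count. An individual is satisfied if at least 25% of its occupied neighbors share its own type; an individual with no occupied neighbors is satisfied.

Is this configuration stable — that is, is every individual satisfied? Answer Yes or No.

Yes

(1,1)B 2/2 ✓
(1,2)B 4/4 ✓
(1,3)B 3/3 ✓
(1,7)B 0/0 ✓
(2,2)B 4/4 ✓
(2,3)B 3/3 ✓
(2,5)A 2/2 ✓
(3,5)A 3/3 ✓
(3,6)A 3/3 ✓
(4,1)A 1/1 ✓
(4,6)A 3/3 ✓
(5,1)A 2/2 ✓
(5,3)A 3/3 ✓
(5,4)A 2/2 ✓
(5,6)A 3/3 ✓
(6,2)A 4/4 ✓
(6,3)A 4/4 ✓
(6,6)A 3/3 ✓
(6,7)A 3/3 ✓
(7,1)A 1/1 ✓
(7,4)A 1/1 ✓
(7,7)A 2/2 ✓
All meet the threshold, so the configuration is stable.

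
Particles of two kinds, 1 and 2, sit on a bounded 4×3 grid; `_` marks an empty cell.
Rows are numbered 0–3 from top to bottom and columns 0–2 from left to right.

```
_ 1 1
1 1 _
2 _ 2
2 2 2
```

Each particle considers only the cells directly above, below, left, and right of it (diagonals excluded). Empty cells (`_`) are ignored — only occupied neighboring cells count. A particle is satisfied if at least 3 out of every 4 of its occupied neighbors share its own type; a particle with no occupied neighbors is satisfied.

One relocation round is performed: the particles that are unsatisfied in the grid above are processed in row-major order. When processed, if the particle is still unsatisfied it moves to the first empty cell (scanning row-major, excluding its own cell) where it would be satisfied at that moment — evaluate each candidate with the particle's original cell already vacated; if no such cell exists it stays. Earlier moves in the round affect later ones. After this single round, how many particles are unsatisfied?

Initially unsatisfied (in order): (1,0), (2,0).
  (1,0) → (0,0).
  (2,0): now satisfied by earlier moves; stays.
Resulting grid:
1 1 1
_ 1 _
2 _ 2
2 2 2
All satisfied now.

0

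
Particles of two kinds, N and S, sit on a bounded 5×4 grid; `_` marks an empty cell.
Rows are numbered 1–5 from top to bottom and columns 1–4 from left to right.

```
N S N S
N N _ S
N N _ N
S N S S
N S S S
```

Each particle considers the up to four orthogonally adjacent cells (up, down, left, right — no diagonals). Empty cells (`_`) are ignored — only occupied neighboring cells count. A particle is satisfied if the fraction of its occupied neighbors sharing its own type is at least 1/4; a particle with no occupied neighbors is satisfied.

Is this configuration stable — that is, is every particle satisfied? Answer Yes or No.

No

Row 1: (1,1)N 1/2 ok · (1,2)S 0/3 unhappy · (1,3)N 0/2 unhappy · (1,4)S 1/2 ok
Row 2: (2,1)N 3/3 ok · (2,2)N 2/3 ok · (2,4)S 1/2 ok
Row 3: (3,1)N 2/3 ok · (3,2)N 3/3 ok · (3,4)N 0/2 unhappy
Row 4: (4,1)S 0/3 unhappy · (4,2)N 1/4 ok · (4,3)S 2/3 ok · (4,4)S 2/3 ok
Row 5: (5,1)N 0/2 unhappy · (5,2)S 1/3 ok · (5,3)S 3/3 ok · (5,4)S 2/2 ok
For instance (1,2) has only 0/3 same-type neighbors, below 1/4.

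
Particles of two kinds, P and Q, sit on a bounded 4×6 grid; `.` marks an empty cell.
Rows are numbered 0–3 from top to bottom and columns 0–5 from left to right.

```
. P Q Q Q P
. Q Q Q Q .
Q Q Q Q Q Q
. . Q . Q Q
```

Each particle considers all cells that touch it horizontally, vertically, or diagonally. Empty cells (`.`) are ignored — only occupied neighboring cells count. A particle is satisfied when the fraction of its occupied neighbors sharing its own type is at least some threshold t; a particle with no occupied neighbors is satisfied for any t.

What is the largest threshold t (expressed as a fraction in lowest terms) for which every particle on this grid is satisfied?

Row 0: (0,1)P 0/3 · (0,2)Q 4/5 · (0,3)Q 5/5 · (0,4)Q 3/4 · (0,5)P 0/2
Row 1: (1,1)Q 5/6 · (1,2)Q 7/8 · (1,3)Q 8/8 · (1,4)Q 6/7
Row 2: (2,0)Q 2/2 · (2,1)Q 5/5 · (2,2)Q 6/6 · (2,3)Q 7/7 · (2,4)Q 6/6 · (2,5)Q 4/4
Row 3: (3,2)Q 3/3 · (3,4)Q 4/4 · (3,5)Q 3/3
The smallest same-type fraction is 0/3 at (0,1), which reduces to 0/1. Any threshold above that leaves this particle unsatisfied.

0/1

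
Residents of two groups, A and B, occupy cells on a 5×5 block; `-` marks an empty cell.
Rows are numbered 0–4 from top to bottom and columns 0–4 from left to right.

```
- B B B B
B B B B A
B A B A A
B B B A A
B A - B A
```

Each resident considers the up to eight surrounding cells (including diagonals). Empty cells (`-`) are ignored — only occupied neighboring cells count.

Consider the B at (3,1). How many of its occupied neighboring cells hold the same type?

Occupied neighbors of (3,1): (2,0)=B, (2,1)=A, (2,2)=B, (3,0)=B, (3,2)=B, (4,0)=B, (4,1)=A.
Same type (B): 5 of 7.

5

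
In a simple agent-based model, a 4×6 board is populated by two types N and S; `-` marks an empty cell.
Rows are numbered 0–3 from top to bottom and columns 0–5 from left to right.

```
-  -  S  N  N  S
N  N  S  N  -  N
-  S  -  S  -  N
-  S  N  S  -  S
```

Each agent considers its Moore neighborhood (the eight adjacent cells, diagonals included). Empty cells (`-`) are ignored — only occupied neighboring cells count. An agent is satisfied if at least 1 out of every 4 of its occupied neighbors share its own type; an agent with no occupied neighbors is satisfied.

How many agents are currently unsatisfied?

Row 0: (0,2)S 1/4 satisfied · (0,3)N 2/4 satisfied · (0,4)N 3/4 satisfied · (0,5)S 0/2 not
Row 1: (1,0)N 1/2 satisfied · (1,1)N 1/4 satisfied · (1,2)S 3/6 satisfied · (1,3)N 2/5 satisfied · (1,5)N 2/3 satisfied
Row 2: (2,1)S 2/5 satisfied · (2,3)S 2/4 satisfied · (2,5)N 1/2 satisfied
Row 3: (3,1)S 1/2 satisfied · (3,2)N 0/4 not · (3,3)S 1/2 satisfied · (3,5)S 0/1 not
Unsatisfied: (0,5), (3,2), (3,5) — 3 in total.

3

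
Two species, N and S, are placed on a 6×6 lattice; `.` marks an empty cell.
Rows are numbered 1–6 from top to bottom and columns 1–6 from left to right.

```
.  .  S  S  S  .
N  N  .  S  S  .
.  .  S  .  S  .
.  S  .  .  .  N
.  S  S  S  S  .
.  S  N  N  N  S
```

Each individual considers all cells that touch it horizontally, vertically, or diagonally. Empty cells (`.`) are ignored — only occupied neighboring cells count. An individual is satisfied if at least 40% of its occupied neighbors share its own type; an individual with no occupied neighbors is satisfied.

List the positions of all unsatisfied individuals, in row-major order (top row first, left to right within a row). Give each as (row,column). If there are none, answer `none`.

(2,2), (4,6), (6,3), (6,5)

Row 1: (1,3)S 2/3 ok · (1,4)S 4/4 ok · (1,5)S 3/3 ok
Row 2: (2,1)N 1/1 ok · (2,2)N 1/3 unhappy · (2,4)S 6/6 ok · (2,5)S 4/4 ok
Row 3: (3,3)S 2/3 ok · (3,5)S 2/3 ok
Row 4: (4,2)S 3/3 ok · (4,6)N 0/2 unhappy
Row 5: (5,2)S 3/4 ok · (5,3)S 4/6 ok · (5,4)S 2/5 ok · (5,5)S 2/5 ok
Row 6: (6,2)S 2/3 ok · (6,3)N 1/5 unhappy · (6,4)N 2/5 ok · (6,5)N 1/4 unhappy · (6,6)S 1/2 ok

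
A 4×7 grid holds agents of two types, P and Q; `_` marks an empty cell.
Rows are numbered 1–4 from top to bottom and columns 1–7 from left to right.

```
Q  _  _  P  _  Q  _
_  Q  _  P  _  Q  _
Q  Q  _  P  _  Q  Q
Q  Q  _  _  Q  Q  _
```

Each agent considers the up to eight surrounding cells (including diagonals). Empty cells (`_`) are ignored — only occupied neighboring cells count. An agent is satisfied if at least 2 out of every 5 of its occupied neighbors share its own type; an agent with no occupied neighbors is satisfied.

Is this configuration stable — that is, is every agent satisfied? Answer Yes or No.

Yes

(1,1)Q 1/1 ok
(1,4)P 1/1 ok
(1,6)Q 1/1 ok
(2,2)Q 3/3 ok
(2,4)P 2/2 ok
(2,6)Q 3/3 ok
(3,1)Q 4/4 ok
(3,2)Q 4/4 ok
(3,4)P 1/2 ok
(3,6)Q 4/4 ok
(3,7)Q 3/3 ok
(4,1)Q 3/3 ok
(4,2)Q 3/3 ok
(4,5)Q 2/3 ok
(4,6)Q 3/3 ok
All meet the threshold, so the configuration is stable.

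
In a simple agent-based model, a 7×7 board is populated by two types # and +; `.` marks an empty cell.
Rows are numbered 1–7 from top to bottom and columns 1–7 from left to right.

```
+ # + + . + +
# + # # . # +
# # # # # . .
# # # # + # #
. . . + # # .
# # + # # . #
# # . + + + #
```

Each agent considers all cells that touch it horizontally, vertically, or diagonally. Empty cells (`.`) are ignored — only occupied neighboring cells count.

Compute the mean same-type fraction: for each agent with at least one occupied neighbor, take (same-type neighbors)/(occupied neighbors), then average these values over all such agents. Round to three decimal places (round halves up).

(1,1)+ 1/3
(1,2)# 2/5
(1,3)+ 2/5
(1,4)+ 1/3
(1,6)+ 2/3
(1,7)+ 2/3
(2,1)# 3/5
(2,2)+ 2/8
(2,3)# 5/8
(2,4)# 4/6
(2,6)# 1/4
(2,7)+ 2/3
(3,1)# 4/5
(3,2)# 7/8
(3,3)# 7/8
(3,4)# 6/7
(3,5)# 5/6
(4,1)# 3/3
(4,2)# 5/5
(4,3)# 5/6
(4,4)# 5/7
(4,5)+ 1/7
(4,6)# 4/5
(4,7)# 2/2
(5,4)+ 2/7
(5,5)# 5/7
(5,6)# 5/6
(6,1)# 3/3
(6,2)# 3/4
(6,3)+ 2/5
(6,4)# 2/6
(6,5)# 3/7
(6,7)# 2/3
(7,1)# 3/3
(7,2)# 3/4
(7,4)+ 2/4
(7,5)+ 2/4
(7,6)+ 1/4
(7,7)# 1/2
Sum over 39 agents: 1/3 + 2/5 + 2/5 + 1/3 + 2/3 + 2/3 + 3/5 + 2/8 + 5/8 + 4/6 + 1/4 + 2/3 + 4/5 + 7/8 + 7/8 + 6/7 + 5/6 + 3/3 + 5/5 + 5/6 + 5/7 + 1/7 + 4/5 + 2/2 + 2/7 + 5/7 + 5/6 + 3/3 + 3/4 + 2/5 + 2/6 + 3/7 + 2/3 + 3/3 + 3/4 + 2/4 + 2/4 + 1/4 + 1/2 = 20581/840; mean = 20581/840 ÷ 39 = 20581/32760 = 0.628235… → 0.628.

0.628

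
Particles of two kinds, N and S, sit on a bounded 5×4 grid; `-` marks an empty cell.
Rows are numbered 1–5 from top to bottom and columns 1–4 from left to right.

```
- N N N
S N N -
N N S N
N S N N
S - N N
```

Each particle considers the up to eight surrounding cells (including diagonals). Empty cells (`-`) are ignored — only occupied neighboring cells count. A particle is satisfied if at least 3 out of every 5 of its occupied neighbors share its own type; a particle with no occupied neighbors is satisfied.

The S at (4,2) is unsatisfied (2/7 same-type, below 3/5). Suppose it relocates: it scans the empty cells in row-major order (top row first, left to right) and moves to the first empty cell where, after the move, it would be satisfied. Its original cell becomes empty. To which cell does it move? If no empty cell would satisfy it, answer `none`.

none

Vacating (4,2). Empty cells in order:
  (1,1): 1/3 same-type → still unsatisfied.
  (2,4): 1/5 same-type → still unsatisfied.
  (5,2): 1/4 same-type → still unsatisfied.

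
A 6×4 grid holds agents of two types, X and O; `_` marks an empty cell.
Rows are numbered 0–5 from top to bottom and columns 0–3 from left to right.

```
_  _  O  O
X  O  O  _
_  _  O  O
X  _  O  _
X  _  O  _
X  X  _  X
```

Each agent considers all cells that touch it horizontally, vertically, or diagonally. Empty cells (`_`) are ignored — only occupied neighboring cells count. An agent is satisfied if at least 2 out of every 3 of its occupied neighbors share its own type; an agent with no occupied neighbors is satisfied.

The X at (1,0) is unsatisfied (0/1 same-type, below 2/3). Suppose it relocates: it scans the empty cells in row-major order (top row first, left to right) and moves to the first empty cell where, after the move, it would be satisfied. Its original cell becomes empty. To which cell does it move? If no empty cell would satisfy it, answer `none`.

(4,1)

Vacating (1,0). Empty cells in order:
  (0,0): 0/1 same-type → still unsatisfied.
  (0,1): 0/3 same-type → still unsatisfied.
  (1,3): 0/5 same-type → still unsatisfied.
  (2,0): 1/2 same-type → still unsatisfied.
  (2,1): 1/5 same-type → still unsatisfied.
  (3,1): 2/5 same-type → still unsatisfied.
  (3,3): 0/4 same-type → still unsatisfied.
  (4,1): 4/6 same-type → satisfied — stop here.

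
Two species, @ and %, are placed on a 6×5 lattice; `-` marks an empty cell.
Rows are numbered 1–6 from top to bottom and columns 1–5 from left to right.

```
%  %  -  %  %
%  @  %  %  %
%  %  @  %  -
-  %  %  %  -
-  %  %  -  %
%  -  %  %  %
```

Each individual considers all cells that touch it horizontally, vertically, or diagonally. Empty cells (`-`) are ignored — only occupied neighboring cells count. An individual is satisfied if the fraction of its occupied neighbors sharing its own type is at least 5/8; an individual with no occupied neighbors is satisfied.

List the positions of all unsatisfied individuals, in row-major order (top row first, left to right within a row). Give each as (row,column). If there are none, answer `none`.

Row 1: (1,1)% 2/3 ok · (1,2)% 3/4 ok · (1,4)% 4/4 ok · (1,5)% 3/3 ok
Row 2: (2,1)% 4/5 ok · (2,2)@ 1/7 unhappy · (2,3)% 5/7 ok · (2,4)% 5/6 ok · (2,5)% 4/4 ok
Row 3: (3,1)% 3/4 ok · (3,2)% 5/7 ok · (3,3)@ 1/8 unhappy · (3,4)% 5/6 ok
Row 4: (4,2)% 5/6 ok · (4,3)% 6/7 ok · (4,4)% 4/5 ok
Row 5: (5,2)% 5/5 ok · (5,3)% 6/6 ok · (5,5)% 3/3 ok
Row 6: (6,1)% 1/1 ok · (6,3)% 3/3 ok · (6,4)% 4/4 ok · (6,5)% 2/2 ok

(2,2), (3,3)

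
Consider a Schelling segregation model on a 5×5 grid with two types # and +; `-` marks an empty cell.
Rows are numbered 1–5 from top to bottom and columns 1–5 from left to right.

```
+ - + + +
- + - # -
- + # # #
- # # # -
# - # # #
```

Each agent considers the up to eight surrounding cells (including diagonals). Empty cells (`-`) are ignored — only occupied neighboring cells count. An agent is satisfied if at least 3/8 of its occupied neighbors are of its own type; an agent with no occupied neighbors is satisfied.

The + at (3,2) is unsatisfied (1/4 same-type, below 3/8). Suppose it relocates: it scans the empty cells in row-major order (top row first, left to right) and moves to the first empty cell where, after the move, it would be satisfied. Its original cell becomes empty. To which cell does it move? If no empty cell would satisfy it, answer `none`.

(1,2)

Vacating (3,2). Empty cells in order:
  (1,2): 3/3 same-type → satisfied — stop here.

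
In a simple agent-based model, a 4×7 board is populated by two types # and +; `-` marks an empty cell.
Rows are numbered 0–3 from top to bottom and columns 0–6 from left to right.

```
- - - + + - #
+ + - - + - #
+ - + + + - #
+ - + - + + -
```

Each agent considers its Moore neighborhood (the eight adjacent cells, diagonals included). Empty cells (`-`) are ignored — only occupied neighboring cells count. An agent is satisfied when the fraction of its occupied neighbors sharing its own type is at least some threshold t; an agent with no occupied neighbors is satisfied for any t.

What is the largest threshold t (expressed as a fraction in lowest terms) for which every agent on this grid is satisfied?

1/2

(0,3)+ 2/2
(0,4)+ 2/2
(0,6)# 1/1
(1,0)+ 2/2
(1,1)+ 3/3
(1,4)+ 4/4
(1,6)# 2/2
(2,0)+ 3/3
(2,2)+ 3/3
(2,3)+ 5/5
(2,4)+ 4/4
(2,6)# 1/2
(3,0)+ 1/1
(3,2)+ 2/2
(3,4)+ 3/3
(3,5)+ 2/3
The smallest same-type fraction is 1/2 at (2,6), which reduces to 1/2. Any threshold above that leaves this agent unsatisfied.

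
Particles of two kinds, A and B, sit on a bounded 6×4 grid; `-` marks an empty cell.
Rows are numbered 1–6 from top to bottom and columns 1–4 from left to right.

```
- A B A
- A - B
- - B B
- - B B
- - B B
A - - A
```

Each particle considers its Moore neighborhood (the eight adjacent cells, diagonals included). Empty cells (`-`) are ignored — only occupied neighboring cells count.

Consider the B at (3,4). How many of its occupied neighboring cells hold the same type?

Occupied neighbors of (3,4): (2,4)=B, (3,3)=B, (4,3)=B, (4,4)=B.
Same type (B): 4 of 4.

4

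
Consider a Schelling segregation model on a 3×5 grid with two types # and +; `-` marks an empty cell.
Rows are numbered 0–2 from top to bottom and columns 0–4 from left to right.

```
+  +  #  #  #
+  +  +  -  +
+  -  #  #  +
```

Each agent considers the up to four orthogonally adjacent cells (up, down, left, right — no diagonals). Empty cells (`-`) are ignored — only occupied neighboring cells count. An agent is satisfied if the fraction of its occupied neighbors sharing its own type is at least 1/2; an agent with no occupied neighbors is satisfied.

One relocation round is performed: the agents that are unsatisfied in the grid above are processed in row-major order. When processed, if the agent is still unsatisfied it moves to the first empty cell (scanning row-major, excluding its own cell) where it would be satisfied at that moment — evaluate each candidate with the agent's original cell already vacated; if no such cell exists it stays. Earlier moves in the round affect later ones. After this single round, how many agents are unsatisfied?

Initially unsatisfied (in order): (0,2), (1,2).
  (0,2) → (1,3).
  (1,2) → (0,2).
Resulting grid:
+ + + # #
+ + - # +
+ - # # +
Unsatisfied now: (1,4).

1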